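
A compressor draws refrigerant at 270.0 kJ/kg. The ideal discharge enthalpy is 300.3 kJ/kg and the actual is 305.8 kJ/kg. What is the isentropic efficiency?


dh_ideal = 300.3 - 270.0 = 30.3 kJ/kg
dh_actual = 305.8 - 270.0 = 35.8 kJ/kg
eta_s = dh_ideal / dh_actual = 30.3 / 35.8
eta_s = 0.8464

0.8464


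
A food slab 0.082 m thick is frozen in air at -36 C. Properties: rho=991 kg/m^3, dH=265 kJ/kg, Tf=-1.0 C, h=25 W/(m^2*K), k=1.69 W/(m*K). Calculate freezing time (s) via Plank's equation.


dT = -1.0 - (-36) = 35.0 K
term1 = a/(2h) = 0.082/(2*25) = 0.00164
term2 = a^2/(8k) = 0.082^2/(8*1.69) = 0.0004973372781
t = rho*dH*1000/dT * (term1 + term2)
t = 991*265*1000/35.0 * (0.00164 + 0.0004973372781)
t = 16037 s

16037


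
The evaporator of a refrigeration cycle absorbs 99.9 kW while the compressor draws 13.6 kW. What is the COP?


COP = Q_evap / W
COP = 99.9 / 13.6
COP = 7.346

7.346


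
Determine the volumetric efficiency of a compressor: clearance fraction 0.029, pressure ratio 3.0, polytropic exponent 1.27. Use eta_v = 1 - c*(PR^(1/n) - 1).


PR^(1/n) = 3.0^(1/1.27) = 2.37512257
eta_v = 1 - 0.029 * (2.37512257 - 1)
eta_v = 0.9601

0.9601


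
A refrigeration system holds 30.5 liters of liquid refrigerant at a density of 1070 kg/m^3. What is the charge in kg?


Charge = V * rho / 1000
Charge = 30.5 * 1070 / 1000
Charge = 32.64 kg

32.64


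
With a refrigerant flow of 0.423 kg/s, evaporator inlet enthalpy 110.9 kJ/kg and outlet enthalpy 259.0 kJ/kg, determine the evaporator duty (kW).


dh = 259.0 - 110.9 = 148.1 kJ/kg
Q_evap = m_dot * dh = 0.423 * 148.1
Q_evap = 62.65 kW

62.65


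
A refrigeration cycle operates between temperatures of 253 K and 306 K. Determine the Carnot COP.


dT = 306 - 253 = 53 K
COP_carnot = T_cold / dT = 253 / 53
COP_carnot = 4.774

4.774


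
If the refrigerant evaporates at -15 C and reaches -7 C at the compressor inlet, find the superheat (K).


Superheat = T_suction - T_evap
Superheat = -7 - (-15)
Superheat = 8 K

8


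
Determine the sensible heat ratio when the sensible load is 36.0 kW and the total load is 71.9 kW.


SHR = Q_sensible / Q_total
SHR = 36.0 / 71.9
SHR = 0.501

0.501


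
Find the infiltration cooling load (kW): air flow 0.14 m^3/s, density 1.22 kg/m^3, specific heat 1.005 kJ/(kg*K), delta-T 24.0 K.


Q = V_dot * rho * cp * dT
Q = 0.14 * 1.22 * 1.005 * 24.0
Q = 4.12 kW

4.12


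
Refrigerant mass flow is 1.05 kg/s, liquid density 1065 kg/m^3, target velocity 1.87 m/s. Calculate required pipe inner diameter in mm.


A = m_dot / (rho * v) = 1.05 / (1065 * 1.87) = 0.0005272275363 m^2
d = sqrt(4*A/pi) * 1000
d = 25.9 mm

25.9


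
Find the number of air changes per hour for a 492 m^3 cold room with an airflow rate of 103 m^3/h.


ACH = flow / volume
ACH = 103 / 492
ACH = 0.209

0.209


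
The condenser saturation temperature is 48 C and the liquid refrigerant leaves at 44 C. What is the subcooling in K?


Subcooling = T_cond - T_liquid
Subcooling = 48 - 44
Subcooling = 4 K

4


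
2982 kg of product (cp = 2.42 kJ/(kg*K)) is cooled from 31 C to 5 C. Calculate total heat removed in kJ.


dT = 31 - (5) = 26 K
Q = m * cp * dT = 2982 * 2.42 * 26
Q = 187627 kJ

187627


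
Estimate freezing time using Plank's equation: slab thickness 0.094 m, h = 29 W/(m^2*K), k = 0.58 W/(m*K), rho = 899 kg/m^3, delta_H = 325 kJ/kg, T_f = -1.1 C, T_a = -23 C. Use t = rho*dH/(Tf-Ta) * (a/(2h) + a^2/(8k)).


dT = -1.1 - (-23) = 21.9 K
term1 = a/(2h) = 0.094/(2*29) = 0.001620689655
term2 = a^2/(8k) = 0.094^2/(8*0.58) = 0.001904310345
t = rho*dH*1000/dT * (term1 + term2)
t = 899*325*1000/21.9 * (0.001620689655 + 0.001904310345)
t = 47028 s

47028


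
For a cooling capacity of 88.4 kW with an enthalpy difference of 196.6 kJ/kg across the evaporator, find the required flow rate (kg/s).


m_dot = Q / dh
m_dot = 88.4 / 196.6
m_dot = 0.4496 kg/s

0.4496


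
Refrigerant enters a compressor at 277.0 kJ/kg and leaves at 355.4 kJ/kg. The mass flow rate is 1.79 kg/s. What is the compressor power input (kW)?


dh = 355.4 - 277.0 = 78.4 kJ/kg
W = m_dot * dh = 1.79 * 78.4 = 140.34 kW

140.34


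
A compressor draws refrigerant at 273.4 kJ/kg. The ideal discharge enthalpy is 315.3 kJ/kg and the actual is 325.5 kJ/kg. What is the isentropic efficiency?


dh_ideal = 315.3 - 273.4 = 41.9 kJ/kg
dh_actual = 325.5 - 273.4 = 52.1 kJ/kg
eta_s = dh_ideal / dh_actual = 41.9 / 52.1
eta_s = 0.8042

0.8042


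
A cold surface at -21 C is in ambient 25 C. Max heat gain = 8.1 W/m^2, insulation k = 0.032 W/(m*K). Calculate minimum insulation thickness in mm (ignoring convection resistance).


dT = 25 - (-21) = 46 K
thickness = k * dT / q_max * 1000
thickness = 0.032 * 46 / 8.1 * 1000
thickness = 181.7 mm

181.7


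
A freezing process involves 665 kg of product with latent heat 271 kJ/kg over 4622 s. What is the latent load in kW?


Q_lat = m * h_fg / t
Q_lat = 665 * 271 / 4622
Q_lat = 38.99 kW

38.99


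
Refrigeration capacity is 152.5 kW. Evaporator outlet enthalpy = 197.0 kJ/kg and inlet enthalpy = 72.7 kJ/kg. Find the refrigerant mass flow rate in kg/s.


dh = 197.0 - 72.7 = 124.3 kJ/kg
m_dot = Q / dh = 152.5 / 124.3 = 1.2269 kg/s

1.2269


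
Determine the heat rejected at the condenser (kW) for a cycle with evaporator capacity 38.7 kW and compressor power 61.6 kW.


Q_cond = Q_evap + W
Q_cond = 38.7 + 61.6
Q_cond = 100.3 kW

100.3


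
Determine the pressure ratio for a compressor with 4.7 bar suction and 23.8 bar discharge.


PR = P_high / P_low
PR = 23.8 / 4.7
PR = 5.064

5.064


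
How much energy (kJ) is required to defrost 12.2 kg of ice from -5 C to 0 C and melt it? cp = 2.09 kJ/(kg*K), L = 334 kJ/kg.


Sensible heat = cp * dT = 2.09 * 5 = 10.45 kJ/kg
Total per kg = 10.45 + 334 = 344.45 kJ/kg
Q = m * total = 12.2 * 344.45
Q = 4202.3 kJ

4202.3


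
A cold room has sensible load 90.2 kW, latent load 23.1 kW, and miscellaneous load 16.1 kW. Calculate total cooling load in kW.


Q_total = Q_s + Q_l + Q_misc
Q_total = 90.2 + 23.1 + 16.1
Q_total = 129.4 kW

129.4


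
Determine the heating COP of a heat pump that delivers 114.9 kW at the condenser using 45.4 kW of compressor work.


COP_hp = Q_cond / W
COP_hp = 114.9 / 45.4
COP_hp = 2.531

2.531


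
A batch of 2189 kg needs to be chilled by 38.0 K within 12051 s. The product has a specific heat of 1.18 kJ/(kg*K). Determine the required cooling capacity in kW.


Q = m * cp * dT / t
Q = 2189 * 1.18 * 38.0 / 12051
Q = 8.145 kW

8.145


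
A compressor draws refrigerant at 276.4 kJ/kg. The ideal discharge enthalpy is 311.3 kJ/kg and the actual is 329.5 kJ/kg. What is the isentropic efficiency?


dh_ideal = 311.3 - 276.4 = 34.9 kJ/kg
dh_actual = 329.5 - 276.4 = 53.1 kJ/kg
eta_s = dh_ideal / dh_actual = 34.9 / 53.1
eta_s = 0.6573

0.6573


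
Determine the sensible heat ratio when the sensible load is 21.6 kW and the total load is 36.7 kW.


SHR = Q_sensible / Q_total
SHR = 21.6 / 36.7
SHR = 0.589

0.589


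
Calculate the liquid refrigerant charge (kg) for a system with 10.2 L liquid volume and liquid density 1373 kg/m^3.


Charge = V * rho / 1000
Charge = 10.2 * 1373 / 1000
Charge = 14.0 kg

14.0


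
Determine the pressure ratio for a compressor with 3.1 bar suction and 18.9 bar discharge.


PR = P_high / P_low
PR = 18.9 / 3.1
PR = 6.097

6.097


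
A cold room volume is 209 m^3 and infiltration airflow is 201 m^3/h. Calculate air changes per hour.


ACH = flow / volume
ACH = 201 / 209
ACH = 0.962

0.962


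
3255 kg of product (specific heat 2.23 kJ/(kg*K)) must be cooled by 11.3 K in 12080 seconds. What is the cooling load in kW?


Q = m * cp * dT / t
Q = 3255 * 2.23 * 11.3 / 12080
Q = 6.79 kW

6.79


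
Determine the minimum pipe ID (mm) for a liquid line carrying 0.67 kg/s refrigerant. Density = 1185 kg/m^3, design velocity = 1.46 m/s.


A = m_dot / (rho * v) = 0.67 / (1185 * 1.46) = 0.000387260852 m^2
d = sqrt(4*A/pi) * 1000
d = 22.2 mm

22.2


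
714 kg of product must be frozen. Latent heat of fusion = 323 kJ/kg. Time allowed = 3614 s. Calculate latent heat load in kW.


Q_lat = m * h_fg / t
Q_lat = 714 * 323 / 3614
Q_lat = 63.81 kW

63.81


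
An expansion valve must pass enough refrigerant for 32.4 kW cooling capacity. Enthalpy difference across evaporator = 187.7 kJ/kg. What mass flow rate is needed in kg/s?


m_dot = Q / dh
m_dot = 32.4 / 187.7
m_dot = 0.1726 kg/s

0.1726


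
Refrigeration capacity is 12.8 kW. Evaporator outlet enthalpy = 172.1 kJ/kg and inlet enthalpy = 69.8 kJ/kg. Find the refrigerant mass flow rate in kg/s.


dh = 172.1 - 69.8 = 102.3 kJ/kg
m_dot = Q / dh = 12.8 / 102.3 = 0.1251 kg/s

0.1251


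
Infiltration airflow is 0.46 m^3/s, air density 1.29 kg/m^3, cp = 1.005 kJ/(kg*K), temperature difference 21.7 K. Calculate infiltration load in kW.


Q = V_dot * rho * cp * dT
Q = 0.46 * 1.29 * 1.005 * 21.7
Q = 12.941 kW

12.941


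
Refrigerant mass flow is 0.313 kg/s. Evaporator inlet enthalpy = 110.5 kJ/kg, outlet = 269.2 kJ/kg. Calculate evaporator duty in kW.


dh = 269.2 - 110.5 = 158.7 kJ/kg
Q_evap = m_dot * dh = 0.313 * 158.7
Q_evap = 49.67 kW

49.67


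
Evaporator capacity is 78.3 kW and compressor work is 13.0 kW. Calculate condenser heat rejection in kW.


Q_cond = Q_evap + W
Q_cond = 78.3 + 13.0
Q_cond = 91.3 kW

91.3


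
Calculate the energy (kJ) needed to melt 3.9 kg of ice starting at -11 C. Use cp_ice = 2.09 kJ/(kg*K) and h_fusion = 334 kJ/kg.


Sensible heat = cp * dT = 2.09 * 11 = 22.99 kJ/kg
Total per kg = 22.99 + 334 = 356.99 kJ/kg
Q = m * total = 3.9 * 356.99
Q = 1392.3 kJ

1392.3


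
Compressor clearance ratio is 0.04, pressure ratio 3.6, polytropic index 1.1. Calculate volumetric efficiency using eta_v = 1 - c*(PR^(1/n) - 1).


PR^(1/n) = 3.6^(1/1.1) = 3.20427326
eta_v = 1 - 0.04 * (3.20427326 - 1)
eta_v = 0.9118

0.9118


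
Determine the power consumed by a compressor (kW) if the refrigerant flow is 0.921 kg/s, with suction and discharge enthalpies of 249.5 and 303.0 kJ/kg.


dh = 303.0 - 249.5 = 53.5 kJ/kg
W = m_dot * dh = 0.921 * 53.5 = 49.27 kW

49.27


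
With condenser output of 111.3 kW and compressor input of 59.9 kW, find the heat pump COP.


COP_hp = Q_cond / W
COP_hp = 111.3 / 59.9
COP_hp = 1.858

1.858


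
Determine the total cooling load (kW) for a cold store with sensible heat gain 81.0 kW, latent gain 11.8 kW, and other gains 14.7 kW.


Q_total = Q_s + Q_l + Q_misc
Q_total = 81.0 + 11.8 + 14.7
Q_total = 107.5 kW

107.5


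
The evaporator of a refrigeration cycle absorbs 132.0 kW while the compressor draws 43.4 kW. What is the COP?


COP = Q_evap / W
COP = 132.0 / 43.4
COP = 3.041

3.041


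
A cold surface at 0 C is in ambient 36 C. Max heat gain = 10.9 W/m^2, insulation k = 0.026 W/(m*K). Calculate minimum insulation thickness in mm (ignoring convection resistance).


dT = 36 - (0) = 36 K
thickness = k * dT / q_max * 1000
thickness = 0.026 * 36 / 10.9 * 1000
thickness = 85.9 mm

85.9


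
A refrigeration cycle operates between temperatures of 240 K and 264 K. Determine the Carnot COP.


dT = 264 - 240 = 24 K
COP_carnot = T_cold / dT = 240 / 24
COP_carnot = 10.0

10.0


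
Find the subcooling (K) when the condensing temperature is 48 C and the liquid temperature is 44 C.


Subcooling = T_cond - T_liquid
Subcooling = 48 - 44
Subcooling = 4 K

4


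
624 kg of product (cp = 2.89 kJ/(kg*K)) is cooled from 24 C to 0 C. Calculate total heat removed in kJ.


dT = 24 - (0) = 24 K
Q = m * cp * dT = 624 * 2.89 * 24
Q = 43281 kJ

43281


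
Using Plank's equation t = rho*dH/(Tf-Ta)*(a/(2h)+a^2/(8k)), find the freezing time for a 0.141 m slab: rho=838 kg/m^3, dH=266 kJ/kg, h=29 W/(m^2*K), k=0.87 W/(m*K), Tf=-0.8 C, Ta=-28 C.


dT = -0.8 - (-28) = 27.2 K
term1 = a/(2h) = 0.141/(2*29) = 0.002431034483
term2 = a^2/(8k) = 0.141^2/(8*0.87) = 0.002856465517
t = rho*dH*1000/dT * (term1 + term2)
t = 838*266*1000/27.2 * (0.002431034483 + 0.002856465517)
t = 43332 s

43332


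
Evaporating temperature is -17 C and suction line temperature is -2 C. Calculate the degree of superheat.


Superheat = T_suction - T_evap
Superheat = -2 - (-17)
Superheat = 15 K

15


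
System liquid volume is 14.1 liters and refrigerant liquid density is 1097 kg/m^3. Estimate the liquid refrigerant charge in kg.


Charge = V * rho / 1000
Charge = 14.1 * 1097 / 1000
Charge = 15.47 kg

15.47


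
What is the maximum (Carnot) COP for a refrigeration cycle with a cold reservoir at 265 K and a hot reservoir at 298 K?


dT = 298 - 265 = 33 K
COP_carnot = T_cold / dT = 265 / 33
COP_carnot = 8.03

8.03


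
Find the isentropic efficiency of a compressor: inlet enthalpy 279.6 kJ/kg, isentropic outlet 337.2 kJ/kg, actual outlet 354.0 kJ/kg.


dh_ideal = 337.2 - 279.6 = 57.6 kJ/kg
dh_actual = 354.0 - 279.6 = 74.4 kJ/kg
eta_s = dh_ideal / dh_actual = 57.6 / 74.4
eta_s = 0.7742

0.7742


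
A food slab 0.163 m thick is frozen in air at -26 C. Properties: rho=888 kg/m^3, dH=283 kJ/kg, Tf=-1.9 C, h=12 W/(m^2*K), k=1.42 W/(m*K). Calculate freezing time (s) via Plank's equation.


dT = -1.9 - (-26) = 24.1 K
term1 = a/(2h) = 0.163/(2*12) = 0.006791666667
term2 = a^2/(8k) = 0.163^2/(8*1.42) = 0.002338820423
t = rho*dH*1000/dT * (term1 + term2)
t = 888*283*1000/24.1 * (0.006791666667 + 0.002338820423)
t = 95209 s

95209


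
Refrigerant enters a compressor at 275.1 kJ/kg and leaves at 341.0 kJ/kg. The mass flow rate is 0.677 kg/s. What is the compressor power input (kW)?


dh = 341.0 - 275.1 = 65.9 kJ/kg
W = m_dot * dh = 0.677 * 65.9 = 44.61 kW

44.61


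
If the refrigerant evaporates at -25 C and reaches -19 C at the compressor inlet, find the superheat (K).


Superheat = T_suction - T_evap
Superheat = -19 - (-25)
Superheat = 6 K

6


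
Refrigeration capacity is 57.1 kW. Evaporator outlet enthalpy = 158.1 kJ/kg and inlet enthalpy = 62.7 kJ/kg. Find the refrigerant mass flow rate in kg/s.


dh = 158.1 - 62.7 = 95.4 kJ/kg
m_dot = Q / dh = 57.1 / 95.4 = 0.5985 kg/s

0.5985


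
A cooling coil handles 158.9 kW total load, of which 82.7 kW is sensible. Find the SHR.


SHR = Q_sensible / Q_total
SHR = 82.7 / 158.9
SHR = 0.52

0.52


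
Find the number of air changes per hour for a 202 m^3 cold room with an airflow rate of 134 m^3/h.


ACH = flow / volume
ACH = 134 / 202
ACH = 0.663

0.663


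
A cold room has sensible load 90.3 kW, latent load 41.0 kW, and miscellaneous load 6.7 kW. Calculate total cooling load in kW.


Q_total = Q_s + Q_l + Q_misc
Q_total = 90.3 + 41.0 + 6.7
Q_total = 138.0 kW

138.0


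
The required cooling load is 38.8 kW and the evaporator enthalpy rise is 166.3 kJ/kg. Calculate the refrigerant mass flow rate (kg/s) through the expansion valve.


m_dot = Q / dh
m_dot = 38.8 / 166.3
m_dot = 0.2333 kg/s

0.2333


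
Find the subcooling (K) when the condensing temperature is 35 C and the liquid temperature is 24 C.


Subcooling = T_cond - T_liquid
Subcooling = 35 - 24
Subcooling = 11 K

11


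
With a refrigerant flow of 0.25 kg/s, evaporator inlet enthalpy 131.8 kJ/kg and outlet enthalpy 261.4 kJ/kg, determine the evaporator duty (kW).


dh = 261.4 - 131.8 = 129.6 kJ/kg
Q_evap = m_dot * dh = 0.25 * 129.6
Q_evap = 32.4 kW

32.4


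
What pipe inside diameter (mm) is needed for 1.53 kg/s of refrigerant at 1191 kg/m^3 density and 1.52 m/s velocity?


A = m_dot / (rho * v) = 1.53 / (1191 * 1.52) = 0.0008451544478 m^2
d = sqrt(4*A/pi) * 1000
d = 32.8 mm

32.8


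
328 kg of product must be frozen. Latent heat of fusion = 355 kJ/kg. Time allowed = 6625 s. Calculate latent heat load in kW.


Q_lat = m * h_fg / t
Q_lat = 328 * 355 / 6625
Q_lat = 17.58 kW

17.58


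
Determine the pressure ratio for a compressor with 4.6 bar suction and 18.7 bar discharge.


PR = P_high / P_low
PR = 18.7 / 4.6
PR = 4.065

4.065


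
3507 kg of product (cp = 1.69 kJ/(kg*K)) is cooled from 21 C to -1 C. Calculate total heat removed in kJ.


dT = 21 - (-1) = 22 K
Q = m * cp * dT = 3507 * 1.69 * 22
Q = 130390 kJ

130390


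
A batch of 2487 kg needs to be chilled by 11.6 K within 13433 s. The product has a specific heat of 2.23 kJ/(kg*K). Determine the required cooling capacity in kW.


Q = m * cp * dT / t
Q = 2487 * 2.23 * 11.6 / 13433
Q = 4.789 kW

4.789


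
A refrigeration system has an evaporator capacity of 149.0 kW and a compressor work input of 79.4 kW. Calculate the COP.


COP = Q_evap / W
COP = 149.0 / 79.4
COP = 1.877

1.877


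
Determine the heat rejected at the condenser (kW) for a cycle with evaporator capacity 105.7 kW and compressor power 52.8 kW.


Q_cond = Q_evap + W
Q_cond = 105.7 + 52.8
Q_cond = 158.5 kW

158.5


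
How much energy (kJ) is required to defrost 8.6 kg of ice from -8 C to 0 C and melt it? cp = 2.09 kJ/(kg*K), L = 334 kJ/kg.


Sensible heat = cp * dT = 2.09 * 8 = 16.72 kJ/kg
Total per kg = 16.72 + 334 = 350.72 kJ/kg
Q = m * total = 8.6 * 350.72
Q = 3016.2 kJ

3016.2


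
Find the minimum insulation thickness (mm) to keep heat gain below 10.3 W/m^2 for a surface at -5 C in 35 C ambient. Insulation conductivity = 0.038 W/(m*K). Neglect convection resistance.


dT = 35 - (-5) = 40 K
thickness = k * dT / q_max * 1000
thickness = 0.038 * 40 / 10.3 * 1000
thickness = 147.6 mm

147.6


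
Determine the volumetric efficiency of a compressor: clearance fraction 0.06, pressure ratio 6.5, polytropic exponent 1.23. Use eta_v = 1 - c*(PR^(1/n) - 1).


PR^(1/n) = 6.5^(1/1.23) = 4.58041858
eta_v = 1 - 0.06 * (4.58041858 - 1)
eta_v = 0.7852

0.7852


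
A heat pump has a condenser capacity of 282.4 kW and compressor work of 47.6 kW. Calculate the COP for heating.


COP_hp = Q_cond / W
COP_hp = 282.4 / 47.6
COP_hp = 5.933

5.933


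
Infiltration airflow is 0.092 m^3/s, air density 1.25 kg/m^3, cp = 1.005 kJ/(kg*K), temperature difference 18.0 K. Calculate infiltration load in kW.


Q = V_dot * rho * cp * dT
Q = 0.092 * 1.25 * 1.005 * 18.0
Q = 2.08 kW

2.08


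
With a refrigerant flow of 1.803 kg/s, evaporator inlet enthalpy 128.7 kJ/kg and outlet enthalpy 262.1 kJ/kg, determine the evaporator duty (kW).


dh = 262.1 - 128.7 = 133.4 kJ/kg
Q_evap = m_dot * dh = 1.803 * 133.4
Q_evap = 240.52 kW

240.52


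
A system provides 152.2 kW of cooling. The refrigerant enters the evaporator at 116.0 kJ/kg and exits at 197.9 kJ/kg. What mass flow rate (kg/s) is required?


dh = 197.9 - 116.0 = 81.9 kJ/kg
m_dot = Q / dh = 152.2 / 81.9 = 1.8584 kg/s

1.8584


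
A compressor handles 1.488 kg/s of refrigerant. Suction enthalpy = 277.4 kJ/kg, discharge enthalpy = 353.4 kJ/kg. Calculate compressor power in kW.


dh = 353.4 - 277.4 = 76.0 kJ/kg
W = m_dot * dh = 1.488 * 76.0 = 113.09 kW

113.09


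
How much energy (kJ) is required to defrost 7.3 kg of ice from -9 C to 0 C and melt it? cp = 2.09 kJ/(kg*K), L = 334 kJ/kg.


Sensible heat = cp * dT = 2.09 * 9 = 18.81 kJ/kg
Total per kg = 18.81 + 334 = 352.81 kJ/kg
Q = m * total = 7.3 * 352.81
Q = 2575.5 kJ

2575.5


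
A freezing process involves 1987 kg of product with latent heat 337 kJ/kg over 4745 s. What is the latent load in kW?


Q_lat = m * h_fg / t
Q_lat = 1987 * 337 / 4745
Q_lat = 141.12 kW

141.12


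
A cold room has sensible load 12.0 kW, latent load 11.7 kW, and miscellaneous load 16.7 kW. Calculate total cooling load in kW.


Q_total = Q_s + Q_l + Q_misc
Q_total = 12.0 + 11.7 + 16.7
Q_total = 40.4 kW

40.4


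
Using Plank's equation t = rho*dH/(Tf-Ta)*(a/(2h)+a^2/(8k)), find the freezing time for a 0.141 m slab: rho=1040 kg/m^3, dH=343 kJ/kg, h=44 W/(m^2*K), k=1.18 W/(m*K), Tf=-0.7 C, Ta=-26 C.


dT = -0.7 - (-26) = 25.3 K
term1 = a/(2h) = 0.141/(2*44) = 0.001602272727
term2 = a^2/(8k) = 0.141^2/(8*1.18) = 0.002106038136
t = rho*dH*1000/dT * (term1 + term2)
t = 1040*343*1000/25.3 * (0.001602272727 + 0.002106038136)
t = 52286 s

52286


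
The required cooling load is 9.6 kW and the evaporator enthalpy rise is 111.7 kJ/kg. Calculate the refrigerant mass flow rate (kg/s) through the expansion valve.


m_dot = Q / dh
m_dot = 9.6 / 111.7
m_dot = 0.0859 kg/s

0.0859


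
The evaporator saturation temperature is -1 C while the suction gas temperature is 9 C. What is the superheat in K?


Superheat = T_suction - T_evap
Superheat = 9 - (-1)
Superheat = 10 K

10


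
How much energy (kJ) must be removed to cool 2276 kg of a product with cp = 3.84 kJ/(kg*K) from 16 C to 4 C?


dT = 16 - (4) = 12 K
Q = m * cp * dT = 2276 * 3.84 * 12
Q = 104878 kJ

104878


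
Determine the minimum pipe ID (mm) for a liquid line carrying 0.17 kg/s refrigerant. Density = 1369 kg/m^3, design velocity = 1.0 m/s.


A = m_dot / (rho * v) = 0.17 / (1369 * 1.0) = 0.0001241782323 m^2
d = sqrt(4*A/pi) * 1000
d = 12.6 mm

12.6


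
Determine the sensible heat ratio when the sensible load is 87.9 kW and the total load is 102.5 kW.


SHR = Q_sensible / Q_total
SHR = 87.9 / 102.5
SHR = 0.858

0.858


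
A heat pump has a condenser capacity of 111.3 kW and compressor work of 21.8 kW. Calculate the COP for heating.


COP_hp = Q_cond / W
COP_hp = 111.3 / 21.8
COP_hp = 5.106

5.106


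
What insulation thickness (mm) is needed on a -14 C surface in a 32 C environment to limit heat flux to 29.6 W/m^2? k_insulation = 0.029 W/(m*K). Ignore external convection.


dT = 32 - (-14) = 46 K
thickness = k * dT / q_max * 1000
thickness = 0.029 * 46 / 29.6 * 1000
thickness = 45.1 mm

45.1


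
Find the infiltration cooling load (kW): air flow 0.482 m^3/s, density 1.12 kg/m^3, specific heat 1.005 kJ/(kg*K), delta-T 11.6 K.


Q = V_dot * rho * cp * dT
Q = 0.482 * 1.12 * 1.005 * 11.6
Q = 6.293 kW

6.293


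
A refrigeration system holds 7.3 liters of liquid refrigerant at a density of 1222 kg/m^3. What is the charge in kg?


Charge = V * rho / 1000
Charge = 7.3 * 1222 / 1000
Charge = 8.92 kg

8.92


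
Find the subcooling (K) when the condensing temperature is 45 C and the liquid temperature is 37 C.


Subcooling = T_cond - T_liquid
Subcooling = 45 - 37
Subcooling = 8 K

8


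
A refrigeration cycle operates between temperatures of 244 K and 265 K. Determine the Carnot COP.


dT = 265 - 244 = 21 K
COP_carnot = T_cold / dT = 244 / 21
COP_carnot = 11.619

11.619


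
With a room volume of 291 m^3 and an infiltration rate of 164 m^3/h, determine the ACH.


ACH = flow / volume
ACH = 164 / 291
ACH = 0.564

0.564


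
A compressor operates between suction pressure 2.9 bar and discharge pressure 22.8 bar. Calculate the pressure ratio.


PR = P_high / P_low
PR = 22.8 / 2.9
PR = 7.862

7.862


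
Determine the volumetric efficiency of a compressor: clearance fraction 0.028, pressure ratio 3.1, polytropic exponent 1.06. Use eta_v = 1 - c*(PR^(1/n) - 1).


PR^(1/n) = 3.1^(1/1.06) = 2.90769445
eta_v = 1 - 0.028 * (2.90769445 - 1)
eta_v = 0.9466

0.9466


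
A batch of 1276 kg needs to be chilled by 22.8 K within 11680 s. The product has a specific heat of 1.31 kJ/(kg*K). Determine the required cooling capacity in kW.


Q = m * cp * dT / t
Q = 1276 * 1.31 * 22.8 / 11680
Q = 3.263 kW

3.263


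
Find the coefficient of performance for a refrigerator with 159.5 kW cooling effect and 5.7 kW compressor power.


COP = Q_evap / W
COP = 159.5 / 5.7
COP = 27.982

27.982


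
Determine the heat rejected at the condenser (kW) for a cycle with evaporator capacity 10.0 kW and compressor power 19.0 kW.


Q_cond = Q_evap + W
Q_cond = 10.0 + 19.0
Q_cond = 29.0 kW

29.0


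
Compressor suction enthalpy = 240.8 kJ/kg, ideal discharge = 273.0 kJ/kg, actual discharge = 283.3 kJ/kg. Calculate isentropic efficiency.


dh_ideal = 273.0 - 240.8 = 32.2 kJ/kg
dh_actual = 283.3 - 240.8 = 42.5 kJ/kg
eta_s = dh_ideal / dh_actual = 32.2 / 42.5
eta_s = 0.7576

0.7576


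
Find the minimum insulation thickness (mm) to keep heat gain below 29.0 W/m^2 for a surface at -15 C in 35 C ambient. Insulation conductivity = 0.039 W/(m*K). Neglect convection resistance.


dT = 35 - (-15) = 50 K
thickness = k * dT / q_max * 1000
thickness = 0.039 * 50 / 29.0 * 1000
thickness = 67.2 mm

67.2


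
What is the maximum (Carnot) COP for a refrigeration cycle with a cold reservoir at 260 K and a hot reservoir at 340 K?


dT = 340 - 260 = 80 K
COP_carnot = T_cold / dT = 260 / 80
COP_carnot = 3.25

3.25


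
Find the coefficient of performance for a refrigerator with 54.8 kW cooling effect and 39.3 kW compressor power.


COP = Q_evap / W
COP = 54.8 / 39.3
COP = 1.394

1.394


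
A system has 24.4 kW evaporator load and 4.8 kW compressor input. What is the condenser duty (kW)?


Q_cond = Q_evap + W
Q_cond = 24.4 + 4.8
Q_cond = 29.2 kW

29.2


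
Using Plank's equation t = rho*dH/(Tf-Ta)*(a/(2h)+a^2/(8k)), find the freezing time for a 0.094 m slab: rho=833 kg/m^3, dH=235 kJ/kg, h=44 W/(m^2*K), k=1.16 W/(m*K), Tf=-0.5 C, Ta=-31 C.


dT = -0.5 - (-31) = 30.5 K
term1 = a/(2h) = 0.094/(2*44) = 0.001068181818
term2 = a^2/(8k) = 0.094^2/(8*1.16) = 0.0009521551724
t = rho*dH*1000/dT * (term1 + term2)
t = 833*235*1000/30.5 * (0.001068181818 + 0.0009521551724)
t = 12967 s

12967


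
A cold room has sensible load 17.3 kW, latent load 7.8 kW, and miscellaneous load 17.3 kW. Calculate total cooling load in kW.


Q_total = Q_s + Q_l + Q_misc
Q_total = 17.3 + 7.8 + 17.3
Q_total = 42.4 kW

42.4


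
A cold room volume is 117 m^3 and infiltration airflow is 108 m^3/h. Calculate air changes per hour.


ACH = flow / volume
ACH = 108 / 117
ACH = 0.923

0.923


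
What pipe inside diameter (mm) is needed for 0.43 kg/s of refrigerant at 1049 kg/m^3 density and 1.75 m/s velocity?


A = m_dot / (rho * v) = 0.43 / (1049 * 1.75) = 0.000234236688 m^2
d = sqrt(4*A/pi) * 1000
d = 17.3 mm

17.3


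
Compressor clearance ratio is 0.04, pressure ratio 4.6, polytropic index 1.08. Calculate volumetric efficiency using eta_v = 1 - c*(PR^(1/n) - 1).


PR^(1/n) = 4.6^(1/1.08) = 4.10832374
eta_v = 1 - 0.04 * (4.10832374 - 1)
eta_v = 0.8757

0.8757


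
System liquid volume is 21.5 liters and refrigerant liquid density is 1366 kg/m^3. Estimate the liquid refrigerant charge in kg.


Charge = V * rho / 1000
Charge = 21.5 * 1366 / 1000
Charge = 29.37 kg

29.37


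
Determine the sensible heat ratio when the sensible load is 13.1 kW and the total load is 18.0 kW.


SHR = Q_sensible / Q_total
SHR = 13.1 / 18.0
SHR = 0.728

0.728


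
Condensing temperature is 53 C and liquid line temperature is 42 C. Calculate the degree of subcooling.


Subcooling = T_cond - T_liquid
Subcooling = 53 - 42
Subcooling = 11 K

11


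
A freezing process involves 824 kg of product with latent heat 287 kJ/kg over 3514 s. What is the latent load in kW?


Q_lat = m * h_fg / t
Q_lat = 824 * 287 / 3514
Q_lat = 67.3 kW

67.3


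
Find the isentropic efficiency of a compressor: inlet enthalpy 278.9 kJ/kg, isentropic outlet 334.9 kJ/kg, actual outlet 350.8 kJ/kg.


dh_ideal = 334.9 - 278.9 = 56.0 kJ/kg
dh_actual = 350.8 - 278.9 = 71.9 kJ/kg
eta_s = dh_ideal / dh_actual = 56.0 / 71.9
eta_s = 0.7789

0.7789


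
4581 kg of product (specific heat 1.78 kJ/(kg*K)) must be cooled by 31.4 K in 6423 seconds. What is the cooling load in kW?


Q = m * cp * dT / t
Q = 4581 * 1.78 * 31.4 / 6423
Q = 39.863 kW

39.863


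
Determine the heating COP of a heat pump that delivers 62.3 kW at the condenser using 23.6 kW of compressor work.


COP_hp = Q_cond / W
COP_hp = 62.3 / 23.6
COP_hp = 2.64

2.64


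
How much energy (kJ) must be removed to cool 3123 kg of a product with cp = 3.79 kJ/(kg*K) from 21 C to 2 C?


dT = 21 - (2) = 19 K
Q = m * cp * dT = 3123 * 3.79 * 19
Q = 224887 kJ

224887


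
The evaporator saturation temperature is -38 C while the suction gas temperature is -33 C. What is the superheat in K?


Superheat = T_suction - T_evap
Superheat = -33 - (-38)
Superheat = 5 K

5


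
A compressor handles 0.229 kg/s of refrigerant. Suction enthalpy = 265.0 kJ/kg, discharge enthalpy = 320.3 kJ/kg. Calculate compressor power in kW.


dh = 320.3 - 265.0 = 55.3 kJ/kg
W = m_dot * dh = 0.229 * 55.3 = 12.66 kW

12.66


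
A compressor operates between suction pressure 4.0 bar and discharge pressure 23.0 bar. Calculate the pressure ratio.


PR = P_high / P_low
PR = 23.0 / 4.0
PR = 5.75

5.75


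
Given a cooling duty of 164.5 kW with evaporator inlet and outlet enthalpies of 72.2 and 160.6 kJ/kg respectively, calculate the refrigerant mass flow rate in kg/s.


dh = 160.6 - 72.2 = 88.4 kJ/kg
m_dot = Q / dh = 164.5 / 88.4 = 1.8609 kg/s

1.8609


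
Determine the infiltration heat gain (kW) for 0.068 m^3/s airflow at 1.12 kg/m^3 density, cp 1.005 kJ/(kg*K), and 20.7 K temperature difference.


Q = V_dot * rho * cp * dT
Q = 0.068 * 1.12 * 1.005 * 20.7
Q = 1.584 kW

1.584


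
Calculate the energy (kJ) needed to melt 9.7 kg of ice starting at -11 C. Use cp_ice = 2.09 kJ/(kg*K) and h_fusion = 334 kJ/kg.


Sensible heat = cp * dT = 2.09 * 11 = 22.99 kJ/kg
Total per kg = 22.99 + 334 = 356.99 kJ/kg
Q = m * total = 9.7 * 356.99
Q = 3462.8 kJ

3462.8


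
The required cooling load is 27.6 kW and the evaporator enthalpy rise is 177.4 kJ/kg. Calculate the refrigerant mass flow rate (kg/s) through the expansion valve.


m_dot = Q / dh
m_dot = 27.6 / 177.4
m_dot = 0.1556 kg/s

0.1556


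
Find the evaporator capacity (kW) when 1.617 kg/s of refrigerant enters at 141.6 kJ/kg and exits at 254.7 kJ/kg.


dh = 254.7 - 141.6 = 113.1 kJ/kg
Q_evap = m_dot * dh = 1.617 * 113.1
Q_evap = 182.88 kW

182.88


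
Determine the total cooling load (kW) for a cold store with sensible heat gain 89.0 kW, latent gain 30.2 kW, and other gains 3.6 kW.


Q_total = Q_s + Q_l + Q_misc
Q_total = 89.0 + 30.2 + 3.6
Q_total = 122.8 kW

122.8


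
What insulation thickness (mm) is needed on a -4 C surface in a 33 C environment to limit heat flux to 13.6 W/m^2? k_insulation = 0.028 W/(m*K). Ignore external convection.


dT = 33 - (-4) = 37 K
thickness = k * dT / q_max * 1000
thickness = 0.028 * 37 / 13.6 * 1000
thickness = 76.2 mm

76.2


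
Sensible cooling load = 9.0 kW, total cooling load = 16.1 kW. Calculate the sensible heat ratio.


SHR = Q_sensible / Q_total
SHR = 9.0 / 16.1
SHR = 0.559

0.559


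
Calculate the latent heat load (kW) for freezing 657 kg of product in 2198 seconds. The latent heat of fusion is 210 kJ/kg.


Q_lat = m * h_fg / t
Q_lat = 657 * 210 / 2198
Q_lat = 62.77 kW

62.77


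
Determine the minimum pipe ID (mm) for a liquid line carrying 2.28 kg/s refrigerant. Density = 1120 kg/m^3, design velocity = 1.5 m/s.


A = m_dot / (rho * v) = 2.28 / (1120 * 1.5) = 0.001357142857 m^2
d = sqrt(4*A/pi) * 1000
d = 41.6 mm

41.6


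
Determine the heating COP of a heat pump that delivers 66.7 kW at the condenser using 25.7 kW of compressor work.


COP_hp = Q_cond / W
COP_hp = 66.7 / 25.7
COP_hp = 2.595

2.595


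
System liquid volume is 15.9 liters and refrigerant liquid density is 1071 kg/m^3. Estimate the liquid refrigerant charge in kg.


Charge = V * rho / 1000
Charge = 15.9 * 1071 / 1000
Charge = 17.03 kg

17.03


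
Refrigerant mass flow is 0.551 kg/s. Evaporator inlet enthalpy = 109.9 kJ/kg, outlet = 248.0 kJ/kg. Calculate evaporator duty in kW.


dh = 248.0 - 109.9 = 138.1 kJ/kg
Q_evap = m_dot * dh = 0.551 * 138.1
Q_evap = 76.09 kW

76.09


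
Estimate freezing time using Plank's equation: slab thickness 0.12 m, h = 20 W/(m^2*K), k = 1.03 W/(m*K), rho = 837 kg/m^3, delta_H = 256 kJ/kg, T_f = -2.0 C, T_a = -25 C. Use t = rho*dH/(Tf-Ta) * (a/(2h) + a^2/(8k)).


dT = -2.0 - (-25) = 23.0 K
term1 = a/(2h) = 0.12/(2*20) = 0.003
term2 = a^2/(8k) = 0.12^2/(8*1.03) = 0.001747572816
t = rho*dH*1000/dT * (term1 + term2)
t = 837*256*1000/23.0 * (0.003 + 0.001747572816)
t = 44229 s

44229


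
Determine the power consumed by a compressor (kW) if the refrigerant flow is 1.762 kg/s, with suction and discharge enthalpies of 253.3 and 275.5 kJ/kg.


dh = 275.5 - 253.3 = 22.2 kJ/kg
W = m_dot * dh = 1.762 * 22.2 = 39.12 kW

39.12


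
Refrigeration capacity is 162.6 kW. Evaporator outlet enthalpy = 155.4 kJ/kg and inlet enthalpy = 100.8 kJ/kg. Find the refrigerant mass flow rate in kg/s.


dh = 155.4 - 100.8 = 54.6 kJ/kg
m_dot = Q / dh = 162.6 / 54.6 = 2.978 kg/s

2.978


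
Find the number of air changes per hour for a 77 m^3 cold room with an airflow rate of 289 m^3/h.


ACH = flow / volume
ACH = 289 / 77
ACH = 3.753

3.753


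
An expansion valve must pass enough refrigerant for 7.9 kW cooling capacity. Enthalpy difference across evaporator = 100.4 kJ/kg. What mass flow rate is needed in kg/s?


m_dot = Q / dh
m_dot = 7.9 / 100.4
m_dot = 0.0787 kg/s

0.0787


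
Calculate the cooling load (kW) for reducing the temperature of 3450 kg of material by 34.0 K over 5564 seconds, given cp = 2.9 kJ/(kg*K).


Q = m * cp * dT / t
Q = 3450 * 2.9 * 34.0 / 5564
Q = 61.138 kW

61.138


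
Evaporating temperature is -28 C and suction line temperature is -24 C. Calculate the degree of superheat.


Superheat = T_suction - T_evap
Superheat = -24 - (-28)
Superheat = 4 K

4


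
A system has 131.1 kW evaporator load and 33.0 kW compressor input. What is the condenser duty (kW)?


Q_cond = Q_evap + W
Q_cond = 131.1 + 33.0
Q_cond = 164.1 kW

164.1


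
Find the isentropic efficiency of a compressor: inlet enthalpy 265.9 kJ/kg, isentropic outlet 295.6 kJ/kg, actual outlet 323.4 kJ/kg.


dh_ideal = 295.6 - 265.9 = 29.7 kJ/kg
dh_actual = 323.4 - 265.9 = 57.5 kJ/kg
eta_s = dh_ideal / dh_actual = 29.7 / 57.5
eta_s = 0.5165

0.5165


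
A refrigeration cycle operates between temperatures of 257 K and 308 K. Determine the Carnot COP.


dT = 308 - 257 = 51 K
COP_carnot = T_cold / dT = 257 / 51
COP_carnot = 5.039

5.039


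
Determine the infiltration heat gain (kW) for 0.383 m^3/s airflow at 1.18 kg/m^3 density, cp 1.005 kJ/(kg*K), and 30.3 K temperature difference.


Q = V_dot * rho * cp * dT
Q = 0.383 * 1.18 * 1.005 * 30.3
Q = 13.762 kW

13.762


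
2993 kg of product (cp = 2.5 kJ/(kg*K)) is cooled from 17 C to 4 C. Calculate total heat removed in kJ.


dT = 17 - (4) = 13 K
Q = m * cp * dT = 2993 * 2.5 * 13
Q = 97273 kJ

97273


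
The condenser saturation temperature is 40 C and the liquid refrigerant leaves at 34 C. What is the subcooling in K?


Subcooling = T_cond - T_liquid
Subcooling = 40 - 34
Subcooling = 6 K

6


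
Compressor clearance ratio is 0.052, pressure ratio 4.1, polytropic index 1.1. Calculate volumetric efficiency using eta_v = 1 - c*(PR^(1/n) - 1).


PR^(1/n) = 4.1^(1/1.1) = 3.60641942
eta_v = 1 - 0.052 * (3.60641942 - 1)
eta_v = 0.8645

0.8645


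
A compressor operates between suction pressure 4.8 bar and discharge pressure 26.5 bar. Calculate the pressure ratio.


PR = P_high / P_low
PR = 26.5 / 4.8
PR = 5.521

5.521


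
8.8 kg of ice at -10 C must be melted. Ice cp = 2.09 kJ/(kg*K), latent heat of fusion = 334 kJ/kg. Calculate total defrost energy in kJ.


Sensible heat = cp * dT = 2.09 * 10 = 20.9 kJ/kg
Total per kg = 20.9 + 334 = 354.9 kJ/kg
Q = m * total = 8.8 * 354.9
Q = 3123.1 kJ

3123.1


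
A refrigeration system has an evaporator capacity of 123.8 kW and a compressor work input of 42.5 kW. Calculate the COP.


COP = Q_evap / W
COP = 123.8 / 42.5
COP = 2.913

2.913


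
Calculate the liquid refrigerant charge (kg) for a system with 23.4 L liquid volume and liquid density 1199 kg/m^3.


Charge = V * rho / 1000
Charge = 23.4 * 1199 / 1000
Charge = 28.06 kg

28.06


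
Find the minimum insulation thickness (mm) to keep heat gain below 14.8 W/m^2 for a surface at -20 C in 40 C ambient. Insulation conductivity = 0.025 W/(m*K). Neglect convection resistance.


dT = 40 - (-20) = 60 K
thickness = k * dT / q_max * 1000
thickness = 0.025 * 60 / 14.8 * 1000
thickness = 101.4 mm

101.4


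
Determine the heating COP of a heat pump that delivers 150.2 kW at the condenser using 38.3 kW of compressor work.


COP_hp = Q_cond / W
COP_hp = 150.2 / 38.3
COP_hp = 3.922

3.922


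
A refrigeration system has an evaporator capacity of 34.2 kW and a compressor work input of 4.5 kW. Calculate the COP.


COP = Q_evap / W
COP = 34.2 / 4.5
COP = 7.6

7.6


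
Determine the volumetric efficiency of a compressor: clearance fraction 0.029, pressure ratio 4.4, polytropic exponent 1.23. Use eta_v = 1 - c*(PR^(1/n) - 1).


PR^(1/n) = 4.4^(1/1.23) = 3.33527968
eta_v = 1 - 0.029 * (3.33527968 - 1)
eta_v = 0.9323

0.9323


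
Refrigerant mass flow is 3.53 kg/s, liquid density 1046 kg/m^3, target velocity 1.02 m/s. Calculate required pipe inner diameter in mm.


A = m_dot / (rho * v) = 3.53 / (1046 * 1.02) = 0.00330858921 m^2
d = sqrt(4*A/pi) * 1000
d = 64.9 mm

64.9


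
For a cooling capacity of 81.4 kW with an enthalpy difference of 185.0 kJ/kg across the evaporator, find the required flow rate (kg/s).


m_dot = Q / dh
m_dot = 81.4 / 185.0
m_dot = 0.44 kg/s

0.44


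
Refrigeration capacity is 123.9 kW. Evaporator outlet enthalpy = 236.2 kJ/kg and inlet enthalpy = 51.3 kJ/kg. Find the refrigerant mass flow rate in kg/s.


dh = 236.2 - 51.3 = 184.9 kJ/kg
m_dot = Q / dh = 123.9 / 184.9 = 0.6701 kg/s

0.6701


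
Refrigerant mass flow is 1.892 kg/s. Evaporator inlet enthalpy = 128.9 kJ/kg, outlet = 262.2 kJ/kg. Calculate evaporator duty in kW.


dh = 262.2 - 128.9 = 133.3 kJ/kg
Q_evap = m_dot * dh = 1.892 * 133.3
Q_evap = 252.2 kW

252.2


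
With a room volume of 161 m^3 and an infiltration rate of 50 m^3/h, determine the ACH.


ACH = flow / volume
ACH = 50 / 161
ACH = 0.311

0.311


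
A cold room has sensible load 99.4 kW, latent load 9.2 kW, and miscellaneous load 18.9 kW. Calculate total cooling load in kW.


Q_total = Q_s + Q_l + Q_misc
Q_total = 99.4 + 9.2 + 18.9
Q_total = 127.5 kW

127.5


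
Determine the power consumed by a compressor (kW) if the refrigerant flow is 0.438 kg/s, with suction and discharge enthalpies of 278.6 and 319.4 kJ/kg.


dh = 319.4 - 278.6 = 40.8 kJ/kg
W = m_dot * dh = 0.438 * 40.8 = 17.87 kW

17.87


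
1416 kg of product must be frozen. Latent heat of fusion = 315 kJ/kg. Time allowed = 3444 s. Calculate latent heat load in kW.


Q_lat = m * h_fg / t
Q_lat = 1416 * 315 / 3444
Q_lat = 129.51 kW

129.51


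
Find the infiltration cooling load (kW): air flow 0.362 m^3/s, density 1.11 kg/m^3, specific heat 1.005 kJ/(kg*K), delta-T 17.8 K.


Q = V_dot * rho * cp * dT
Q = 0.362 * 1.11 * 1.005 * 17.8
Q = 7.188 kW

7.188


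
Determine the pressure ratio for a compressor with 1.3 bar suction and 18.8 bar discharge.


PR = P_high / P_low
PR = 18.8 / 1.3
PR = 14.462

14.462


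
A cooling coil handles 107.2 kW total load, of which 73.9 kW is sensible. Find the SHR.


SHR = Q_sensible / Q_total
SHR = 73.9 / 107.2
SHR = 0.689

0.689


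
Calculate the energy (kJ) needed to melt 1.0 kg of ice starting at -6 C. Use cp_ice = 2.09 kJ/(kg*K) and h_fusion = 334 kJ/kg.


Sensible heat = cp * dT = 2.09 * 6 = 12.54 kJ/kg
Total per kg = 12.54 + 334 = 346.54 kJ/kg
Q = m * total = 1.0 * 346.54
Q = 346.5 kJ

346.5


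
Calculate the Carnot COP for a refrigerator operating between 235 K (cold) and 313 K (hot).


dT = 313 - 235 = 78 K
COP_carnot = T_cold / dT = 235 / 78
COP_carnot = 3.013

3.013


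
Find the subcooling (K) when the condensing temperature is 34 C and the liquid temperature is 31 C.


Subcooling = T_cond - T_liquid
Subcooling = 34 - 31
Subcooling = 3 K

3


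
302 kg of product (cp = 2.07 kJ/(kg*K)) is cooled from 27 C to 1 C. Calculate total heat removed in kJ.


dT = 27 - (1) = 26 K
Q = m * cp * dT = 302 * 2.07 * 26
Q = 16254 kJ

16254
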